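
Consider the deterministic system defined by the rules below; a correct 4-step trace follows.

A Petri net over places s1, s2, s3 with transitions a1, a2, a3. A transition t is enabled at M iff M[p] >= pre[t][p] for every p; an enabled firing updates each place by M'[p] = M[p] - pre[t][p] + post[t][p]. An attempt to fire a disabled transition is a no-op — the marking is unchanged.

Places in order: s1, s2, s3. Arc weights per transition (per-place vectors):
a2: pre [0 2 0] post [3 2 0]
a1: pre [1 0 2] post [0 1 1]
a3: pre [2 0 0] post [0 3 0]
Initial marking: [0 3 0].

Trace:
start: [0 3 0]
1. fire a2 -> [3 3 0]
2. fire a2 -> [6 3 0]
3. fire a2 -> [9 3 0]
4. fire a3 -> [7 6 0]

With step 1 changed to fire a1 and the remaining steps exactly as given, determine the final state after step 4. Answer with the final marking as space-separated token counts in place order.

4 6 0

(re-executing from step 1 with the substitution; state before step 1: [0 3 0])
1. fire a1 -> [0 3 0]
2. fire a2 -> [3 3 0]
3. fire a2 -> [6 3 0]
4. fire a3 -> [4 6 0]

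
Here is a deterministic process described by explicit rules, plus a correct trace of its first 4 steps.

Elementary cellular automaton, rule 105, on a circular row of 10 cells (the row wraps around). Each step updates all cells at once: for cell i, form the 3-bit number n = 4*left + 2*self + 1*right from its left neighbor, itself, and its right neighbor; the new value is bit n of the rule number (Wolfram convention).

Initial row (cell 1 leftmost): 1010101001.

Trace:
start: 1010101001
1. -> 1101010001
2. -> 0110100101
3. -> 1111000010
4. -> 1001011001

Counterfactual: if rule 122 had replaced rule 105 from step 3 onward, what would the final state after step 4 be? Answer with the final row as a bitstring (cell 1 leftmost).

(re-executing steps 3..4 under rule 122; state before step 3: 0110100101)
3. -> 1111011010
4. -> 1001111101

1001111101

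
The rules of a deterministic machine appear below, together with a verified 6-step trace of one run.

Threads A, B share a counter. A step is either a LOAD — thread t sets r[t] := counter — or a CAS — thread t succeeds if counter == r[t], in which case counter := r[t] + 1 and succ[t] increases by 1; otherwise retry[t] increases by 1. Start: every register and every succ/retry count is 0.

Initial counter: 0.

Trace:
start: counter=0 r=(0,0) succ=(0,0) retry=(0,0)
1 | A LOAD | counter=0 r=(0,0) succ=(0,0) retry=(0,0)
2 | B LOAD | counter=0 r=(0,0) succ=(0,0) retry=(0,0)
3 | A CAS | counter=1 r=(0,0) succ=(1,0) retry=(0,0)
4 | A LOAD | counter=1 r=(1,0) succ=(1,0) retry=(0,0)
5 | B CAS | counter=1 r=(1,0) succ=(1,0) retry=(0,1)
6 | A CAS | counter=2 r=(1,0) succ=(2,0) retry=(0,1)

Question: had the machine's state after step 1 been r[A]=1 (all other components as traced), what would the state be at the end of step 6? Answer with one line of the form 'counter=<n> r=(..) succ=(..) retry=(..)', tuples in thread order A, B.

state after step 1 := counter=0 r=(1,0) succ=(0,0) retry=(0,0)
2 | B LOAD | counter=0 r=(1,0) succ=(0,0) retry=(0,0)
3 | A CAS | counter=0 r=(1,0) succ=(0,0) retry=(1,0)
4 | A LOAD | counter=0 r=(0,0) succ=(0,0) retry=(1,0)
5 | B CAS | counter=1 r=(0,0) succ=(0,1) retry=(1,0)
6 | A CAS | counter=1 r=(0,0) succ=(0,1) retry=(2,0)

counter=1 r=(0,0) succ=(0,1) retry=(2,0)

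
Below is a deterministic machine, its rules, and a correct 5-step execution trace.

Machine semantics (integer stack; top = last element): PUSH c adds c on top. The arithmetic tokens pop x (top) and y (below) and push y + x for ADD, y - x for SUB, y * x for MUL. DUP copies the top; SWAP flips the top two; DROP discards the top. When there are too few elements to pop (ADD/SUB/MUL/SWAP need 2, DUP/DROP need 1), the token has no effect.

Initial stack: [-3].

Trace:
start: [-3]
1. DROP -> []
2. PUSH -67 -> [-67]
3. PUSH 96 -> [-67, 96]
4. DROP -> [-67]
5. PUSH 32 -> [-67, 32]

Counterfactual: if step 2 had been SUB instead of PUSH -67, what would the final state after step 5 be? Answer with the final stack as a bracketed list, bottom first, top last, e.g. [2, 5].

[32]

(re-executing from step 2 with the substitution; state before step 2: [])
2. SUB -> []
3. PUSH 96 -> [96]
4. DROP -> []
5. PUSH 32 -> [32]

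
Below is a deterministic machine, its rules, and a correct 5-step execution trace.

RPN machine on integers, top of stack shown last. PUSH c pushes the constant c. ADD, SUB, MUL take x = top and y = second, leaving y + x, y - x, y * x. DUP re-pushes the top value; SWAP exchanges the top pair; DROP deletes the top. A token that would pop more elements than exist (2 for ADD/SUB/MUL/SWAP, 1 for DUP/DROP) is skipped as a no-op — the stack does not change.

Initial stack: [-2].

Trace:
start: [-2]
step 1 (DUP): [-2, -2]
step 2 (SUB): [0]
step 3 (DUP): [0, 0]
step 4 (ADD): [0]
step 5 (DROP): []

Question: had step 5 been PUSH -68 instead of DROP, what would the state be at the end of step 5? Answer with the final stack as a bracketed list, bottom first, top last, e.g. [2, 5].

[0, -68]

(re-executing from step 5 with the substitution; state before step 5: [0])
step 5 (PUSH -68): [0, -68]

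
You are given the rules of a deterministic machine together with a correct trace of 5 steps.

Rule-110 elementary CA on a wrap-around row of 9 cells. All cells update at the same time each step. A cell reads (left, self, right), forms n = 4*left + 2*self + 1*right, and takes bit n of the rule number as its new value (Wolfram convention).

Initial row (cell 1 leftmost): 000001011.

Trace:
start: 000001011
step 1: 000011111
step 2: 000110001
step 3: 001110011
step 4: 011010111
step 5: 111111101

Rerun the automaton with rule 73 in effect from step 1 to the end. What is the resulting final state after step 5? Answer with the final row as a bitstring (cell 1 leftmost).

(re-executing steps 1..5 under rule 73; state before step 1: 000001011)
step 1: 011100011
step 2: 010101011
step 3: 000000011
step 4: 011111011
step 5: 010001011

010001011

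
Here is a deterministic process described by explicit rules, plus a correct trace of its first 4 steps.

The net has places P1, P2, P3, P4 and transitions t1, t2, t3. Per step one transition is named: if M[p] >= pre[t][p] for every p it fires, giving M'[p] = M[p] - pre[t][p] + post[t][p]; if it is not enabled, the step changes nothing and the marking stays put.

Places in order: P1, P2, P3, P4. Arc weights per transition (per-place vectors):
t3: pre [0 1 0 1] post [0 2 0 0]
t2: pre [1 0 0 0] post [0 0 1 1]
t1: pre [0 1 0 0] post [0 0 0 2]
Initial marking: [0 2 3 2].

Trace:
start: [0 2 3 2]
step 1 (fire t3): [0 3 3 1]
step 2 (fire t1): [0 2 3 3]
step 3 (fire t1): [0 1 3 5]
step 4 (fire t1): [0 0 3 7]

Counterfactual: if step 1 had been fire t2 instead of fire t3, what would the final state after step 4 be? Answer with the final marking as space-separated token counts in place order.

(re-executing from step 1 with the substitution; state before step 1: [0 2 3 2])
step 1 (fire t2): [0 2 3 2]
step 2 (fire t1): [0 1 3 4]
step 3 (fire t1): [0 0 3 6]
step 4 (fire t1): [0 0 3 6]

0 0 3 6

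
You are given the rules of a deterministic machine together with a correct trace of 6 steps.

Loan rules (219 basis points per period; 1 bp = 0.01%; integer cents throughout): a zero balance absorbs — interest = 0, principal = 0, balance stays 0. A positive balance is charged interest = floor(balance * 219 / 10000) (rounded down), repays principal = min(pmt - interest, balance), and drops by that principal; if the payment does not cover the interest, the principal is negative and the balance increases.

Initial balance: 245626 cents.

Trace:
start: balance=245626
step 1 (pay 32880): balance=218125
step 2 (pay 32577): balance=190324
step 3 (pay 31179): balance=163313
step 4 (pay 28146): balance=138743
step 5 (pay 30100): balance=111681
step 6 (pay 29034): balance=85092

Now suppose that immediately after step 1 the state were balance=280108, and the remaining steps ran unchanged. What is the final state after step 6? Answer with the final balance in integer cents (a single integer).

154168

state after step 1 := balance=280108
step 2 (pay 32577): balance=253665
step 3 (pay 31179): balance=228041
step 4 (pay 28146): balance=204889
step 5 (pay 30100): balance=179276
step 6 (pay 29034): balance=154168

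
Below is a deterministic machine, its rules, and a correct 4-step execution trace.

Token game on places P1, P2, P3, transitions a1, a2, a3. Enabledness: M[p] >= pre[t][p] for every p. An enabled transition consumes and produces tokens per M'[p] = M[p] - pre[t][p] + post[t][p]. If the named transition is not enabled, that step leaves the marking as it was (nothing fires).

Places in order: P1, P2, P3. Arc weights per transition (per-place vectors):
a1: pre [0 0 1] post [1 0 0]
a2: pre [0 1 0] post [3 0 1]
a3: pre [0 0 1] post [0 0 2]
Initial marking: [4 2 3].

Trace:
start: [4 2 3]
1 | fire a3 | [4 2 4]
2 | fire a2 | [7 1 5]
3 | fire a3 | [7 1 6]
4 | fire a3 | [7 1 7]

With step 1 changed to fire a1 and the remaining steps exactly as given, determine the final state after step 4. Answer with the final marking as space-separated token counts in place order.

8 1 5

(re-executing from step 1 with the substitution; state before step 1: [4 2 3])
1 | fire a1 | [5 2 2]
2 | fire a2 | [8 1 3]
3 | fire a3 | [8 1 4]
4 | fire a3 | [8 1 5]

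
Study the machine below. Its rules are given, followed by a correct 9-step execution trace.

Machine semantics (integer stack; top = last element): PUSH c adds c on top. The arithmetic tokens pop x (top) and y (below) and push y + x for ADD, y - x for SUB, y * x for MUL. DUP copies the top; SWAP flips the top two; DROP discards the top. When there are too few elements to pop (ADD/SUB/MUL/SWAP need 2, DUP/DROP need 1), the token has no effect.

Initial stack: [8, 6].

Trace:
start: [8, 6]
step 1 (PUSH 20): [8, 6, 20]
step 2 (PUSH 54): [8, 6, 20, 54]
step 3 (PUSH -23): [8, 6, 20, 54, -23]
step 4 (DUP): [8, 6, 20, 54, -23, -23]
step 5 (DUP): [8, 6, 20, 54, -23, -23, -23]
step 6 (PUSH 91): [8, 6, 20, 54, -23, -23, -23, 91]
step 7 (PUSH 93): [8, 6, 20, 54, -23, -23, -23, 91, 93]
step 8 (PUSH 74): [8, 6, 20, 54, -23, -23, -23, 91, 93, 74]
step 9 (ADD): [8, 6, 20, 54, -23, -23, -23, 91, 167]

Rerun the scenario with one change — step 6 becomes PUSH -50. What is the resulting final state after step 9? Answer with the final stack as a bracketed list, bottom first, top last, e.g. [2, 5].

[8, 6, 20, 54, -23, -23, -23, -50, 167]

(re-executing from step 6 with the substitution; state before step 6: [8, 6, 20, 54, -23, -23, -23])
step 6 (PUSH -50): [8, 6, 20, 54, -23, -23, -23, -50]
step 7 (PUSH 93): [8, 6, 20, 54, -23, -23, -23, -50, 93]
step 8 (PUSH 74): [8, 6, 20, 54, -23, -23, -23, -50, 93, 74]
step 9 (ADD): [8, 6, 20, 54, -23, -23, -23, -50, 167]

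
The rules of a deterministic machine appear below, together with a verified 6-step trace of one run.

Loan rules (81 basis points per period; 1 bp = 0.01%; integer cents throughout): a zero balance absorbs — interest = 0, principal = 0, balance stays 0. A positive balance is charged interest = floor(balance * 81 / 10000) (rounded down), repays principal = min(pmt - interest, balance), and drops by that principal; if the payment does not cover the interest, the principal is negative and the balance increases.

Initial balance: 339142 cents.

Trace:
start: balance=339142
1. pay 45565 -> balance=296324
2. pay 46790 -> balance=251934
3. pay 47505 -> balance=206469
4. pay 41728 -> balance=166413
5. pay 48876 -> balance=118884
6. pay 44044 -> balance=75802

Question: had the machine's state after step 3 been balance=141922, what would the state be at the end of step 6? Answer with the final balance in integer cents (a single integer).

9674

state after step 3 := balance=141922
4. pay 41728 -> balance=101343
5. pay 48876 -> balance=53287
6. pay 44044 -> balance=9674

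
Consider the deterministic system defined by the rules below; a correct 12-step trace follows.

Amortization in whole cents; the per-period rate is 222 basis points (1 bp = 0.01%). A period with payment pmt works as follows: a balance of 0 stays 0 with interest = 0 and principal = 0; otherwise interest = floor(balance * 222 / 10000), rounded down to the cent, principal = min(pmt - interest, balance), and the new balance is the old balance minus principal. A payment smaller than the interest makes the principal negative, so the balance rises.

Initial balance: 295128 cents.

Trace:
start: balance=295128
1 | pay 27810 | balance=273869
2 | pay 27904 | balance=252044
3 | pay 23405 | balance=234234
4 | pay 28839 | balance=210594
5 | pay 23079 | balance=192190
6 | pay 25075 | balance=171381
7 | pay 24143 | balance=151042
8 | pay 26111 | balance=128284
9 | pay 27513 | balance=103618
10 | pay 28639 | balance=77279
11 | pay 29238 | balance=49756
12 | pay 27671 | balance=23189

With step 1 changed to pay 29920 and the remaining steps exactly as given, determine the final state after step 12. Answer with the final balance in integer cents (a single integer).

20505

(re-executing from step 1 with the substitution; state before step 1: balance=295128)
1 | pay 29920 | balance=271759
2 | pay 27904 | balance=249888
3 | pay 23405 | balance=232030
4 | pay 28839 | balance=208342
5 | pay 23079 | balance=189888
6 | pay 25075 | balance=169028
7 | pay 24143 | balance=148637
8 | pay 26111 | balance=125825
9 | pay 27513 | balance=101105
10 | pay 28639 | balance=74710
11 | pay 29238 | balance=47130
12 | pay 27671 | balance=20505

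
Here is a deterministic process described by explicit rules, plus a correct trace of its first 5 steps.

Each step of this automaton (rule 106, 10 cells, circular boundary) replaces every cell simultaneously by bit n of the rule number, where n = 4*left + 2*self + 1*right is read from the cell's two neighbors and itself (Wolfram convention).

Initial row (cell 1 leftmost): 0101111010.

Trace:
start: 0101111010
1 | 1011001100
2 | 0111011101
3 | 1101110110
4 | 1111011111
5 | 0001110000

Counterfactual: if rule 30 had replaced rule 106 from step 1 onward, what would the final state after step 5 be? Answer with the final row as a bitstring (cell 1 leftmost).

0001111011

(re-executing steps 1..5 under rule 30; state before step 1: 0101111010)
1 | 1101000011
2 | 0001100110
3 | 0011011101
4 | 1110010001
5 | 0001111011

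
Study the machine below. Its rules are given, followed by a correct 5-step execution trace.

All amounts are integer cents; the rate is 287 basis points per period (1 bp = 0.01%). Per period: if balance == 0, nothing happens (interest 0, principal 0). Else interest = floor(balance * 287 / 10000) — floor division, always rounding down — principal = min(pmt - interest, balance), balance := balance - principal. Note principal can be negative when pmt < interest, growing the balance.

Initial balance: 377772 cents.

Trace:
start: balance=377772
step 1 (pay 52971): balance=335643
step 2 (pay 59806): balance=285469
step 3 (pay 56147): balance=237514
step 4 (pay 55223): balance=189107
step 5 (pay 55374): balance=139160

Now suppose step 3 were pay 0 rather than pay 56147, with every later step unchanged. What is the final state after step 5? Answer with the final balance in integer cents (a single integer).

198577

(re-executing from step 3 with the substitution; state before step 3: balance=285469)
step 3 (pay 0): balance=293661
step 4 (pay 55223): balance=246866
step 5 (pay 55374): balance=198577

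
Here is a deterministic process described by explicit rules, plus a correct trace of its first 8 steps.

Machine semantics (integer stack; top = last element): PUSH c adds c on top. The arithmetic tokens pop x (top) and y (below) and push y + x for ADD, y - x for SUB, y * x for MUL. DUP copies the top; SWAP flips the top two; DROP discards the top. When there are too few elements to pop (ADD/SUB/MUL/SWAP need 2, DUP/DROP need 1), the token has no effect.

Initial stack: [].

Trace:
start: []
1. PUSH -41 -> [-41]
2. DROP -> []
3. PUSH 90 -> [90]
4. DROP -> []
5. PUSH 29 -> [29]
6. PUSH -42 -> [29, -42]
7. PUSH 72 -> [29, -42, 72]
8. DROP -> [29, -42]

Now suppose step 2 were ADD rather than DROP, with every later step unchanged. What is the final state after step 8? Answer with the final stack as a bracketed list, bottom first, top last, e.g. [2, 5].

(re-executing from step 2 with the substitution; state before step 2: [-41])
2. ADD -> [-41]
3. PUSH 90 -> [-41, 90]
4. DROP -> [-41]
5. PUSH 29 -> [-41, 29]
6. PUSH -42 -> [-41, 29, -42]
7. PUSH 72 -> [-41, 29, -42, 72]
8. DROP -> [-41, 29, -42]

[-41, 29, -42]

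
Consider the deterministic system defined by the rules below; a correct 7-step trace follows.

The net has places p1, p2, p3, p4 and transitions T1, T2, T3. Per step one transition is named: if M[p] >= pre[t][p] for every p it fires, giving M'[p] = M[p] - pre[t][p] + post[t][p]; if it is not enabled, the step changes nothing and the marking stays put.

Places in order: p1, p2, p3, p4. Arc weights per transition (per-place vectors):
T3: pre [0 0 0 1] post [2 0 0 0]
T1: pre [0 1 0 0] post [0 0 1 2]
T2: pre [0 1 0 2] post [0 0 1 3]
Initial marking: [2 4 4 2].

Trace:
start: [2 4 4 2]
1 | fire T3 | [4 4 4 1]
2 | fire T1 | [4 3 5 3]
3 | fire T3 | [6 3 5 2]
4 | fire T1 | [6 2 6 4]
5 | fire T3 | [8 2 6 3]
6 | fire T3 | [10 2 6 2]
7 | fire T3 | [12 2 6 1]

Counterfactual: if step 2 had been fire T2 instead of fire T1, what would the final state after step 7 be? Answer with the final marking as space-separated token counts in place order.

(re-executing from step 2 with the substitution; state before step 2: [4 4 4 1])
2 | fire T2 | [4 4 4 1]
3 | fire T3 | [6 4 4 0]
4 | fire T1 | [6 3 5 2]
5 | fire T3 | [8 3 5 1]
6 | fire T3 | [10 3 5 0]
7 | fire T3 | [10 3 5 0]

10 3 5 0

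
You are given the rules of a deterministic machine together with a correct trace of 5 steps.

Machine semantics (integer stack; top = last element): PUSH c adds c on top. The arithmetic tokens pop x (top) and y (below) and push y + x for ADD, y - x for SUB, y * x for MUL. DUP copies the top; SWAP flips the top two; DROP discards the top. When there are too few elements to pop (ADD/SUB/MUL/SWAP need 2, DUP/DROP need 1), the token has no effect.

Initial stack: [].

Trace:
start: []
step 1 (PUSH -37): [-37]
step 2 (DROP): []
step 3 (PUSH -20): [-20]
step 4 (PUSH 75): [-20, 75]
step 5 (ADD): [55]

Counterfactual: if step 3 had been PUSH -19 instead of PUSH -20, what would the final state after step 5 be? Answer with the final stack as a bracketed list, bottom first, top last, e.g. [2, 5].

[56]

(re-executing from step 3 with the substitution; state before step 3: [])
step 3 (PUSH -19): [-19]
step 4 (PUSH 75): [-19, 75]
step 5 (ADD): [56]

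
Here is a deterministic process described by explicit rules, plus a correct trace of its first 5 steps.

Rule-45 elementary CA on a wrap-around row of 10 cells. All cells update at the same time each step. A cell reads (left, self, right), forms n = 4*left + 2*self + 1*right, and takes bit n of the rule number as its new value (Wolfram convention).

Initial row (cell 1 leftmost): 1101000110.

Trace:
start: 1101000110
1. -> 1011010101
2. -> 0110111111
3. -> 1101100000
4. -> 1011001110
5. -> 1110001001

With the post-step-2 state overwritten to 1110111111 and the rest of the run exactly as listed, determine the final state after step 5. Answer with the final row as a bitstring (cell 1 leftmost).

state after step 2 := 1110111111
3. -> 0001100000
4. -> 1101001111
5. -> 0011001000

0011001000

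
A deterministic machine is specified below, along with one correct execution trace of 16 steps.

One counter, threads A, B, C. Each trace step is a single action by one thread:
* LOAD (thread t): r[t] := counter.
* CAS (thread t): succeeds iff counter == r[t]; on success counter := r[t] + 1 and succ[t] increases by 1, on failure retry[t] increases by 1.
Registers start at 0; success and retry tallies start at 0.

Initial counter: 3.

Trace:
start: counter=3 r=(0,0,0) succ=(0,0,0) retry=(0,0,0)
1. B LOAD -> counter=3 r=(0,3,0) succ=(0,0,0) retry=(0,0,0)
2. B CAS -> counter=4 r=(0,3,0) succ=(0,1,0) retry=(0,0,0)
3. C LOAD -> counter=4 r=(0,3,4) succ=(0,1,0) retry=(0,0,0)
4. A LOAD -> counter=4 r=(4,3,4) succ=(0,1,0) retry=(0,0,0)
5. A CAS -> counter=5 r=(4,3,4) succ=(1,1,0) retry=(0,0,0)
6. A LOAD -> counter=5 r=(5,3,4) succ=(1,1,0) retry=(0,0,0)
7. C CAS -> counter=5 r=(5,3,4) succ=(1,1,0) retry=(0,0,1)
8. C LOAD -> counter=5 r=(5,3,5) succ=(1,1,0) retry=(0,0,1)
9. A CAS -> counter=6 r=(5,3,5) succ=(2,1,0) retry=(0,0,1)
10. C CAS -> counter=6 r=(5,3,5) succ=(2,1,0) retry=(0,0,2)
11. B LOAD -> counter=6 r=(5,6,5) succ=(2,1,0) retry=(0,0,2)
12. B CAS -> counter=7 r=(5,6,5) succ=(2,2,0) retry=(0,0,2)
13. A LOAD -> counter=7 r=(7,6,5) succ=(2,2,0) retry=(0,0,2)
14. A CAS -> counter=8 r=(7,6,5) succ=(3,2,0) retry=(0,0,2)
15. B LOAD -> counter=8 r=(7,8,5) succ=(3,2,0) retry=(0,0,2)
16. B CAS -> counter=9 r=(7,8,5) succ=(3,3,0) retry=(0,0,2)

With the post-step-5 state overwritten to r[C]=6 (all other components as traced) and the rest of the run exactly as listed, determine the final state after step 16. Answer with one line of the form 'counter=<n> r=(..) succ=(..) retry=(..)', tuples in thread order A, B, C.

counter=9 r=(7,8,5) succ=(3,3,0) retry=(0,0,2)

state after step 5 := counter=5 r=(4,3,6) succ=(1,1,0) retry=(0,0,0)
6. A LOAD -> counter=5 r=(5,3,6) succ=(1,1,0) retry=(0,0,0)
7. C CAS -> counter=5 r=(5,3,6) succ=(1,1,0) retry=(0,0,1)
8. C LOAD -> counter=5 r=(5,3,5) succ=(1,1,0) retry=(0,0,1)
9. A CAS -> counter=6 r=(5,3,5) succ=(2,1,0) retry=(0,0,1)
10. C CAS -> counter=6 r=(5,3,5) succ=(2,1,0) retry=(0,0,2)
11. B LOAD -> counter=6 r=(5,6,5) succ=(2,1,0) retry=(0,0,2)
12. B CAS -> counter=7 r=(5,6,5) succ=(2,2,0) retry=(0,0,2)
13. A LOAD -> counter=7 r=(7,6,5) succ=(2,2,0) retry=(0,0,2)
14. A CAS -> counter=8 r=(7,6,5) succ=(3,2,0) retry=(0,0,2)
15. B LOAD -> counter=8 r=(7,8,5) succ=(3,2,0) retry=(0,0,2)
16. B CAS -> counter=9 r=(7,8,5) succ=(3,3,0) retry=(0,0,2)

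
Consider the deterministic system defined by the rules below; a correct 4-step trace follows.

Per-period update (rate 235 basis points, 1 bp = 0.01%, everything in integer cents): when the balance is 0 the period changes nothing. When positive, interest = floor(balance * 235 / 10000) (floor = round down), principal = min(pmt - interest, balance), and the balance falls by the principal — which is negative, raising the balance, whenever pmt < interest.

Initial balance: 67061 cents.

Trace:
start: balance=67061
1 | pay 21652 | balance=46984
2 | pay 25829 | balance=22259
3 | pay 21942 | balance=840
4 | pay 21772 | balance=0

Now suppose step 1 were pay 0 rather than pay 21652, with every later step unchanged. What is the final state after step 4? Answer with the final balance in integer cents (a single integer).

2300

(re-executing from step 1 with the substitution; state before step 1: balance=67061)
1 | pay 0 | balance=68636
2 | pay 25829 | balance=44419
3 | pay 21942 | balance=23520
4 | pay 21772 | balance=2300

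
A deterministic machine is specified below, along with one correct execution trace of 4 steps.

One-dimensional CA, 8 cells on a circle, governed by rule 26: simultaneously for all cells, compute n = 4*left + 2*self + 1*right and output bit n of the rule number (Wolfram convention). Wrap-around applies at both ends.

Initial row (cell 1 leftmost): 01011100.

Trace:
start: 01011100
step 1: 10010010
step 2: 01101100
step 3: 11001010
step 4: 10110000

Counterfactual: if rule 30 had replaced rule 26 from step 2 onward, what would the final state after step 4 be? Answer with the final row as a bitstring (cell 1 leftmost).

(re-executing steps 2..4 under rule 30; state before step 2: 10010010)
step 2: 11111110
step 3: 10000000
step 4: 11000001

11000001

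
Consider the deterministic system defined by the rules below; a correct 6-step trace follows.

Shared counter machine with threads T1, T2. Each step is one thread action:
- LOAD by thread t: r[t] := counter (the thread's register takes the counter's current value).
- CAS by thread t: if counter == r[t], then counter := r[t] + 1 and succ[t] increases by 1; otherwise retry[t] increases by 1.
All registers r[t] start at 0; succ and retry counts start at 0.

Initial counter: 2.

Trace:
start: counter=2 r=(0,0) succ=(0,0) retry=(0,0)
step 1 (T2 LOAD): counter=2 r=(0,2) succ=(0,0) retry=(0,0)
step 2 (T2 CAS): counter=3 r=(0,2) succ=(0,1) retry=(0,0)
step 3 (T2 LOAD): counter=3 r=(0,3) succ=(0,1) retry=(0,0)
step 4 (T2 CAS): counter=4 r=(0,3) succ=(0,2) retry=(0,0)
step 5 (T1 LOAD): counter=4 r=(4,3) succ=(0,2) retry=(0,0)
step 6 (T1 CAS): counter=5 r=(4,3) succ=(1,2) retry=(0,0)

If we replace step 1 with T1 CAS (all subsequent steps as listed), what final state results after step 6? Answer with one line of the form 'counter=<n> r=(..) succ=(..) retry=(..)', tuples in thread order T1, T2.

(re-executing from step 1 with the substitution; state before step 1: counter=2 r=(0,0) succ=(0,0) retry=(0,0))
step 1 (T1 CAS): counter=2 r=(0,0) succ=(0,0) retry=(1,0)
step 2 (T2 CAS): counter=2 r=(0,0) succ=(0,0) retry=(1,1)
step 3 (T2 LOAD): counter=2 r=(0,2) succ=(0,0) retry=(1,1)
step 4 (T2 CAS): counter=3 r=(0,2) succ=(0,1) retry=(1,1)
step 5 (T1 LOAD): counter=3 r=(3,2) succ=(0,1) retry=(1,1)
step 6 (T1 CAS): counter=4 r=(3,2) succ=(1,1) retry=(1,1)

counter=4 r=(3,2) succ=(1,1) retry=(1,1)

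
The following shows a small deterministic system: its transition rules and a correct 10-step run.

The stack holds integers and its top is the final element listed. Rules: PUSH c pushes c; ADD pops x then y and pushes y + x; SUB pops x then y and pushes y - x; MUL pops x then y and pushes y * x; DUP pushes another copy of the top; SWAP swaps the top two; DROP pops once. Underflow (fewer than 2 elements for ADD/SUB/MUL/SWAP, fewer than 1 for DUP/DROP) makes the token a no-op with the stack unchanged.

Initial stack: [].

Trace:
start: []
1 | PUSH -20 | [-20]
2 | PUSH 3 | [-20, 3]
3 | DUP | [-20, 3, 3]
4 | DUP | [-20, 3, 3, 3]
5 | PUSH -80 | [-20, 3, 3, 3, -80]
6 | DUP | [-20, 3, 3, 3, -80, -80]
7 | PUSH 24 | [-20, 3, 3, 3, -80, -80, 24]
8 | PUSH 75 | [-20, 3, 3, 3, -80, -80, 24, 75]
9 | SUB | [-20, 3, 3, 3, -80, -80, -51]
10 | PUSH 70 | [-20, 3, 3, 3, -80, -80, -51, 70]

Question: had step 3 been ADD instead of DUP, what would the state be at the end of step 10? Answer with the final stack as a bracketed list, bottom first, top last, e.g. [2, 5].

[-17, -17, -80, -80, -51, 70]

(re-executing from step 3 with the substitution; state before step 3: [-20, 3])
3 | ADD | [-17]
4 | DUP | [-17, -17]
5 | PUSH -80 | [-17, -17, -80]
6 | DUP | [-17, -17, -80, -80]
7 | PUSH 24 | [-17, -17, -80, -80, 24]
8 | PUSH 75 | [-17, -17, -80, -80, 24, 75]
9 | SUB | [-17, -17, -80, -80, -51]
10 | PUSH 70 | [-17, -17, -80, -80, -51, 70]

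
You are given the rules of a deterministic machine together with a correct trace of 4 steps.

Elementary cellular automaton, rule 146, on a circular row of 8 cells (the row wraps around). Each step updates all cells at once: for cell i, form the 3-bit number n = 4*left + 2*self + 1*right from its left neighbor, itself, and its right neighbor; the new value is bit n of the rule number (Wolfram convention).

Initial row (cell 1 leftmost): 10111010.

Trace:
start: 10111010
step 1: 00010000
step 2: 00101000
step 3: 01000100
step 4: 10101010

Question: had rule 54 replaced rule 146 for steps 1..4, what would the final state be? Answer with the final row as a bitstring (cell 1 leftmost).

(re-executing steps 1..4 under rule 54; state before step 1: 10111010)
step 1: 11000111
step 2: 00101000
step 3: 01111100
step 4: 10000010

10000010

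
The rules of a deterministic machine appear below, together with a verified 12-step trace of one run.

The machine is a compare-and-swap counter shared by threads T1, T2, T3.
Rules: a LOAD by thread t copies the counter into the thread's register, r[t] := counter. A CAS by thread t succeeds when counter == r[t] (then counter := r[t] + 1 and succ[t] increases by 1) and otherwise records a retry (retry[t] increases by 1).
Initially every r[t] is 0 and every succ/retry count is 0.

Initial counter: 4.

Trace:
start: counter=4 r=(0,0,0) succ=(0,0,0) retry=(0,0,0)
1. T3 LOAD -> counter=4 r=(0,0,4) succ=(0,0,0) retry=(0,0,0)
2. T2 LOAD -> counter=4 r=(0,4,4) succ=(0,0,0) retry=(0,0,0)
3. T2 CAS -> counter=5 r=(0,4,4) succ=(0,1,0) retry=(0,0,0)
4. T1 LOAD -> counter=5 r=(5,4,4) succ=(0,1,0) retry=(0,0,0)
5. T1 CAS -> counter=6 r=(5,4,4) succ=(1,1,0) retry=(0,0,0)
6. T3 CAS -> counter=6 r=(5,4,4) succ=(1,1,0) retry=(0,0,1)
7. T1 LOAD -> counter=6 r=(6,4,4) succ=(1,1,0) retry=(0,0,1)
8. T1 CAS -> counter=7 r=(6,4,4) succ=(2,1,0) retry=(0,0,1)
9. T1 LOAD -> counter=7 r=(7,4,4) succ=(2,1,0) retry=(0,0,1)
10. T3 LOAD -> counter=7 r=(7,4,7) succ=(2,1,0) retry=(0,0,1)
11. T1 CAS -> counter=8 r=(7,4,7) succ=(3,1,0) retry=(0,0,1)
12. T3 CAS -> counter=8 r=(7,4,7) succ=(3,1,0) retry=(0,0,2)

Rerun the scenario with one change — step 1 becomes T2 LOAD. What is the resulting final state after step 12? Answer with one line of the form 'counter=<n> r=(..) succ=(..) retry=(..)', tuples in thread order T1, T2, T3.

(re-executing from step 1 with the substitution; state before step 1: counter=4 r=(0,0,0) succ=(0,0,0) retry=(0,0,0))
1. T2 LOAD -> counter=4 r=(0,4,0) succ=(0,0,0) retry=(0,0,0)
2. T2 LOAD -> counter=4 r=(0,4,0) succ=(0,0,0) retry=(0,0,0)
3. T2 CAS -> counter=5 r=(0,4,0) succ=(0,1,0) retry=(0,0,0)
4. T1 LOAD -> counter=5 r=(5,4,0) succ=(0,1,0) retry=(0,0,0)
5. T1 CAS -> counter=6 r=(5,4,0) succ=(1,1,0) retry=(0,0,0)
6. T3 CAS -> counter=6 r=(5,4,0) succ=(1,1,0) retry=(0,0,1)
7. T1 LOAD -> counter=6 r=(6,4,0) succ=(1,1,0) retry=(0,0,1)
8. T1 CAS -> counter=7 r=(6,4,0) succ=(2,1,0) retry=(0,0,1)
9. T1 LOAD -> counter=7 r=(7,4,0) succ=(2,1,0) retry=(0,0,1)
10. T3 LOAD -> counter=7 r=(7,4,7) succ=(2,1,0) retry=(0,0,1)
11. T1 CAS -> counter=8 r=(7,4,7) succ=(3,1,0) retry=(0,0,1)
12. T3 CAS -> counter=8 r=(7,4,7) succ=(3,1,0) retry=(0,0,2)

counter=8 r=(7,4,7) succ=(3,1,0) retry=(0,0,2)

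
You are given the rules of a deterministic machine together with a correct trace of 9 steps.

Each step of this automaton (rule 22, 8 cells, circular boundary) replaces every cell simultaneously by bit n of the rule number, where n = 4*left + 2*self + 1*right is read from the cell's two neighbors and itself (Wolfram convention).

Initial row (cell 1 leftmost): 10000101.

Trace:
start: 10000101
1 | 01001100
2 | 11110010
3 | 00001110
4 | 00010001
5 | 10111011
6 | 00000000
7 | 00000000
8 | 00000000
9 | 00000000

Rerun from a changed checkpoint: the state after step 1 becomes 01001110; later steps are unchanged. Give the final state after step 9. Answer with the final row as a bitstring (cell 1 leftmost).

10100000

state after step 1 := 01001110
2 | 11110001
3 | 00001010
4 | 00011011
5 | 10100000
6 | 10110001
7 | 00001010
8 | 00011011
9 | 10100000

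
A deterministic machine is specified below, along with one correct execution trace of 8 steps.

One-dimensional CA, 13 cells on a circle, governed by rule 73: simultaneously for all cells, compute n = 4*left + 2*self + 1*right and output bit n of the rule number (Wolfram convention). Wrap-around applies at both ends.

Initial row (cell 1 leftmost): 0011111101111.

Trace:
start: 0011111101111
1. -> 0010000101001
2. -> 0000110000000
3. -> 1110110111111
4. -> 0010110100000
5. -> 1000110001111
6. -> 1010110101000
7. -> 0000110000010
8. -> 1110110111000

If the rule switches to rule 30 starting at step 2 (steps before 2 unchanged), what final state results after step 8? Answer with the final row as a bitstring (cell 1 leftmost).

(re-executing steps 2..8 under rule 30; state before step 2: 0010000101001)
2. -> 1111001101111
3. -> 0000111001000
4. -> 0001100111100
5. -> 0011011100010
6. -> 0110010010111
7. -> 0101111110100
8. -> 1101000000110

1101000000110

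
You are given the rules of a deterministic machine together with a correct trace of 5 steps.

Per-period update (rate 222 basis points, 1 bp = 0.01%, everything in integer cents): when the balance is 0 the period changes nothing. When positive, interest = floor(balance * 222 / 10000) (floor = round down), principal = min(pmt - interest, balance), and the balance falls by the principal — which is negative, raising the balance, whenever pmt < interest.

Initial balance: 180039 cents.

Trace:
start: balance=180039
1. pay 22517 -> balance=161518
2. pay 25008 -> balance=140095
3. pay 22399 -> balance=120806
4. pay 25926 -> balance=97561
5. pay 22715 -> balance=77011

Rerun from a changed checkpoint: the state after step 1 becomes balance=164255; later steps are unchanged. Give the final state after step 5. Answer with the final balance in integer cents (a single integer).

state after step 1 := balance=164255
2. pay 25008 -> balance=142893
3. pay 22399 -> balance=123666
4. pay 25926 -> balance=100485
5. pay 22715 -> balance=80000

80000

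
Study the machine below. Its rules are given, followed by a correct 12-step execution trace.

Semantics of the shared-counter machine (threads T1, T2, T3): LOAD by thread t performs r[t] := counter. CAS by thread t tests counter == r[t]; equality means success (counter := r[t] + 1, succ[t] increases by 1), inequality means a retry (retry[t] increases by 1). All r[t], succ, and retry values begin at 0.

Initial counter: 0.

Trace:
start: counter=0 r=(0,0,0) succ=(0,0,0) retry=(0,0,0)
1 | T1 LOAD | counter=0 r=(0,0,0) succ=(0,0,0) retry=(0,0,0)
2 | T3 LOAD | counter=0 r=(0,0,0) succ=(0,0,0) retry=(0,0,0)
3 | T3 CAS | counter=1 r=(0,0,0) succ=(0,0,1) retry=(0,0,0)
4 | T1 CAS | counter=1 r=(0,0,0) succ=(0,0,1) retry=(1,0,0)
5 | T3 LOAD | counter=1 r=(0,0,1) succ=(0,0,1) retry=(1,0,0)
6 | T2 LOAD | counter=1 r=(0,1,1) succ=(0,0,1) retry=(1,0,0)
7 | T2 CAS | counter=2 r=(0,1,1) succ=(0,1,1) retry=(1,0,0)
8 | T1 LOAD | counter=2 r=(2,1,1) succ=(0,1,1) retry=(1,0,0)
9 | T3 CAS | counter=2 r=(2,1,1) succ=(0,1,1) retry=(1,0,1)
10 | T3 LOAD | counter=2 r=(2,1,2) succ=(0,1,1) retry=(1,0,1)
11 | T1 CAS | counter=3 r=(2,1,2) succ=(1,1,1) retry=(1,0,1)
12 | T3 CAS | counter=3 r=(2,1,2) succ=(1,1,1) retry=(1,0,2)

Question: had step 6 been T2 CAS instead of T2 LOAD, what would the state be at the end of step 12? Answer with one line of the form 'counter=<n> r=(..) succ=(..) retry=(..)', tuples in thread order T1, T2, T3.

(re-executing from step 6 with the substitution; state before step 6: counter=1 r=(0,0,1) succ=(0,0,1) retry=(1,0,0))
6 | T2 CAS | counter=1 r=(0,0,1) succ=(0,0,1) retry=(1,1,0)
7 | T2 CAS | counter=1 r=(0,0,1) succ=(0,0,1) retry=(1,2,0)
8 | T1 LOAD | counter=1 r=(1,0,1) succ=(0,0,1) retry=(1,2,0)
9 | T3 CAS | counter=2 r=(1,0,1) succ=(0,0,2) retry=(1,2,0)
10 | T3 LOAD | counter=2 r=(1,0,2) succ=(0,0,2) retry=(1,2,0)
11 | T1 CAS | counter=2 r=(1,0,2) succ=(0,0,2) retry=(2,2,0)
12 | T3 CAS | counter=3 r=(1,0,2) succ=(0,0,3) retry=(2,2,0)

counter=3 r=(1,0,2) succ=(0,0,3) retry=(2,2,0)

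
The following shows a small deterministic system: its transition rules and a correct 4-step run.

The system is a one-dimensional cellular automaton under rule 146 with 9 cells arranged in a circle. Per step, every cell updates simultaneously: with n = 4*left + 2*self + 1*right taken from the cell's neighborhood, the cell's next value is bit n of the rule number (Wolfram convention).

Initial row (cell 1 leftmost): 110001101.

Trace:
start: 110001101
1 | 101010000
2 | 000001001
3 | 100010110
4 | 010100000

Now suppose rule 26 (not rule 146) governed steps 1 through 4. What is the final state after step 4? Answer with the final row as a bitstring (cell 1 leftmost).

001011011

(re-executing steps 1..4 under rule 26; state before step 1: 110001101)
1 | 001011001
2 | 110010110
3 | 101100100
4 | 001011011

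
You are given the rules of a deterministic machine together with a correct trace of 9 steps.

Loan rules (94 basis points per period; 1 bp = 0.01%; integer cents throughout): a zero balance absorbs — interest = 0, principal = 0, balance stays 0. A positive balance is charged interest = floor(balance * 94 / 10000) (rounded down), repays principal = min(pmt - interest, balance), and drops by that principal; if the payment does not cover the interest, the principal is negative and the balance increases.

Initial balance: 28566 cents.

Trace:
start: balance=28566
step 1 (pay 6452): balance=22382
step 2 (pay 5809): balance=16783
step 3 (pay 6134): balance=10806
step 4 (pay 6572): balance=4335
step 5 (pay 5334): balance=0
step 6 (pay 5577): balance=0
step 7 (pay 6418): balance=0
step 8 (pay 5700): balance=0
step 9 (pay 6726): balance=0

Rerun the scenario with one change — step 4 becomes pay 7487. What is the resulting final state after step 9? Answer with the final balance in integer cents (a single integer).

0

(re-executing from step 4 with the substitution; state before step 4: balance=10806)
step 4 (pay 7487): balance=3420
step 5 (pay 5334): balance=0
step 6 (pay 5577): balance=0
step 7 (pay 6418): balance=0
step 8 (pay 5700): balance=0
step 9 (pay 6726): balance=0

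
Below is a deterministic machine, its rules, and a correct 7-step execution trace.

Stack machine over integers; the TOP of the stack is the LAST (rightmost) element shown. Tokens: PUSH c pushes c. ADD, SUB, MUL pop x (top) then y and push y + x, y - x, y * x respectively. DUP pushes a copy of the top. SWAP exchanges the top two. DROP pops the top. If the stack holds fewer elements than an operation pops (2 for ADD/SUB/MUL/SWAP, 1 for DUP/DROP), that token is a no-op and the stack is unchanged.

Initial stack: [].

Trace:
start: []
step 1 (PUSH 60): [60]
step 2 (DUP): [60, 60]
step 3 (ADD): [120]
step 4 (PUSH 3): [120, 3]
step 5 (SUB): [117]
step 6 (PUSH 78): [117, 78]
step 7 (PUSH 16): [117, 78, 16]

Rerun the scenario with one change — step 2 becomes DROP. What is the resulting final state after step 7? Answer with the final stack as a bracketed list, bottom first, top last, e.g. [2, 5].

(re-executing from step 2 with the substitution; state before step 2: [60])
step 2 (DROP): []
step 3 (ADD): []
step 4 (PUSH 3): [3]
step 5 (SUB): [3]
step 6 (PUSH 78): [3, 78]
step 7 (PUSH 16): [3, 78, 16]

[3, 78, 16]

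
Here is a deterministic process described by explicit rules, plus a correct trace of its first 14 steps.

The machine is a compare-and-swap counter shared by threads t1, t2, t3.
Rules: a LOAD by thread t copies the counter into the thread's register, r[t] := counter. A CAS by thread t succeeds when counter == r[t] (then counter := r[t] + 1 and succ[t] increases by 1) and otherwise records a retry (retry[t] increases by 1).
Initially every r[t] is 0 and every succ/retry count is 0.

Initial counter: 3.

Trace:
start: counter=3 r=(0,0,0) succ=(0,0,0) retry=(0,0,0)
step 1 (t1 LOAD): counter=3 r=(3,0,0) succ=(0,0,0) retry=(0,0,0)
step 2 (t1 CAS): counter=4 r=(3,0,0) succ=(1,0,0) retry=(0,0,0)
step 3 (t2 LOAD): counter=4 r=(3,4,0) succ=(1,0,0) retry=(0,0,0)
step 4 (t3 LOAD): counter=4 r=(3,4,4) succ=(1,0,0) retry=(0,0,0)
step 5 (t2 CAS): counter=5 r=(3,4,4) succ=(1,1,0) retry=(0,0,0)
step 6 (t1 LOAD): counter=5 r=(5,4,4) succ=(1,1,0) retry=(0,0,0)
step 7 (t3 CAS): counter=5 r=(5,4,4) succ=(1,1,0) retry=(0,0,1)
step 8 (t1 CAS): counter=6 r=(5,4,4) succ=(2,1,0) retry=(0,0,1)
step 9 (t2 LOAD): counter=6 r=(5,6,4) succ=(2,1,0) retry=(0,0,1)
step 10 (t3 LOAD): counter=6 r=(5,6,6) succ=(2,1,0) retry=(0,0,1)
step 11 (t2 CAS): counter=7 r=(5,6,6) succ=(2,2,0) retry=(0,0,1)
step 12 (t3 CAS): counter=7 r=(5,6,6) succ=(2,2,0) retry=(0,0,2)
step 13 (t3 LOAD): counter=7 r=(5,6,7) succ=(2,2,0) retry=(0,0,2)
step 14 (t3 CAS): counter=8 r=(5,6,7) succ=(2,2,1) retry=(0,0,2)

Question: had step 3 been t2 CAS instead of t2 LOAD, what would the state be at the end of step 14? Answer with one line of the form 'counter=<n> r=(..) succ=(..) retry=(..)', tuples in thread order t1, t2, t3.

(re-executing from step 3 with the substitution; state before step 3: counter=4 r=(3,0,0) succ=(1,0,0) retry=(0,0,0))
step 3 (t2 CAS): counter=4 r=(3,0,0) succ=(1,0,0) retry=(0,1,0)
step 4 (t3 LOAD): counter=4 r=(3,0,4) succ=(1,0,0) retry=(0,1,0)
step 5 (t2 CAS): counter=4 r=(3,0,4) succ=(1,0,0) retry=(0,2,0)
step 6 (t1 LOAD): counter=4 r=(4,0,4) succ=(1,0,0) retry=(0,2,0)
step 7 (t3 CAS): counter=5 r=(4,0,4) succ=(1,0,1) retry=(0,2,0)
step 8 (t1 CAS): counter=5 r=(4,0,4) succ=(1,0,1) retry=(1,2,0)
step 9 (t2 LOAD): counter=5 r=(4,5,4) succ=(1,0,1) retry=(1,2,0)
step 10 (t3 LOAD): counter=5 r=(4,5,5) succ=(1,0,1) retry=(1,2,0)
step 11 (t2 CAS): counter=6 r=(4,5,5) succ=(1,1,1) retry=(1,2,0)
step 12 (t3 CAS): counter=6 r=(4,5,5) succ=(1,1,1) retry=(1,2,1)
step 13 (t3 LOAD): counter=6 r=(4,5,6) succ=(1,1,1) retry=(1,2,1)
step 14 (t3 CAS): counter=7 r=(4,5,6) succ=(1,1,2) retry=(1,2,1)

counter=7 r=(4,5,6) succ=(1,1,2) retry=(1,2,1)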